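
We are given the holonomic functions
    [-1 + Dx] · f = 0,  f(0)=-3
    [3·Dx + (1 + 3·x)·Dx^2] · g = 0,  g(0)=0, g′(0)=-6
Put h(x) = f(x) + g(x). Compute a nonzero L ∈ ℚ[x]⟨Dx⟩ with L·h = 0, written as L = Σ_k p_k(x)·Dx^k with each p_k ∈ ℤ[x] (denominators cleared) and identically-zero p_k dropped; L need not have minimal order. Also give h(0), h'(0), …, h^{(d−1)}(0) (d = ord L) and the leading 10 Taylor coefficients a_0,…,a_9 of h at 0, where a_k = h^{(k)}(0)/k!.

L = (-21 - 9·x)·Dx + (17 - 6·x - 9·x^2)·Dx^2 + (4 + 15·x + 9·x^2)·Dx^3  (order 3).
h: a_k = -3, -9, 15/2, -37/2, 323/8, -3889/40, 58319/240, -1049761/1680, 22044959/13440, -529079041/120960, …
ICs: h(0) = -3, h′(0) = -9, h′′(0) = 15.

f: a_k = -3, -3, -3/2, -1/2, -1/8, -1/40, -1/240, -1/1680, -1/13440, -1/120960, …
g: a_k = 0, -6, 9, -18, 81/2, -486/5, 243, -4374/7, 6561/4, -4374, …
L₀ := lclm(L_f,L_g); ord L₀ ≤ 1+2.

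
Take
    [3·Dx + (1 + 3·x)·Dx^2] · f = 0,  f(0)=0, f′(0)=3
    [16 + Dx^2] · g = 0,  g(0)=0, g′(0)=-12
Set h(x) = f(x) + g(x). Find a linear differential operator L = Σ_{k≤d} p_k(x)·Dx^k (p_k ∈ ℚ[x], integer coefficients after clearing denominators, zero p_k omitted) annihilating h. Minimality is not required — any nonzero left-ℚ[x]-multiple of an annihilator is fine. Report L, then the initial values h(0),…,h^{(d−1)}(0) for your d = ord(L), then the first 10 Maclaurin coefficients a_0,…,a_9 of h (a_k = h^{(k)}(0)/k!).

L = (1680 + 2304·x + 3456·x^2)·Dx + (272 + 1584·x + 3456·x^2 + 3456·x^3)·Dx^2 + (105 + 144·x + 216·x^2)·Dx^3 + (17 + 99·x + 216·x^2 + 216·x^3)·Dx^4  (order 4).
h: a_k = 0, -9, -9/2, 41, -81/4, 23, -243/2, 33829/105, -6561/8, 2064667/945, …
ICs: h(0) = 0, h′(0) = -9, h′′(0) = -9, h′′′(0) = 246.

f: a_k = 0, 3, -9/2, 9, -81/4, 243/5, -243/2, 2187/7, -6561/8, 2187, …
g: a_k = 0, -12, 0, 32, 0, -128/5, 0, 1024/105, 0, -2048/945, …
f+g: L₀ = lclm(L_f,L_g), ord ≤ 2+2.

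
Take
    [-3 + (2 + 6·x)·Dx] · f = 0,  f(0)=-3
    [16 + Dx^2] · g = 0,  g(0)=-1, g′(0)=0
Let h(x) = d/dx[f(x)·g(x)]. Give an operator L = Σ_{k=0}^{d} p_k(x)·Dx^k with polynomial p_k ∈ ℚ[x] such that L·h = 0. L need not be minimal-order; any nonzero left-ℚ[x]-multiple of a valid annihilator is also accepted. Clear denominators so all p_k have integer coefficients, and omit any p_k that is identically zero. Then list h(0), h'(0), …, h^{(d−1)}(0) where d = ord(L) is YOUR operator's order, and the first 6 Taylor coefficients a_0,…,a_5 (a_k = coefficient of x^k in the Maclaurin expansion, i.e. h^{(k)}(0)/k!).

L = (9613 + 83712·x + 273024·x^2 + 442368·x^3 + 331776·x^4) + (-444 - 5940·x - 20736·x^2 - 20736·x^3)·Dx + (364 + 3720·x + 14796·x^2 + 27648·x^3 + 20736·x^4)·Dx^2  (order 2).
h: a_k = 9/2, -219/4, -1485/16, 6337/32, 35115/256, -337609/2560, …
ICs: h(0) = 9/2, h′(0) = -219/4.

f: a_k = -3, -9/2, 27/8, -81/16, 1215/128, -5103/256, …
g: a_k = -1, 0, 8, 0, -32/3, 0, …
Product ⇒ symmetric product L₀, ord ≤ 2.
Derive L from L₀ (diff closure).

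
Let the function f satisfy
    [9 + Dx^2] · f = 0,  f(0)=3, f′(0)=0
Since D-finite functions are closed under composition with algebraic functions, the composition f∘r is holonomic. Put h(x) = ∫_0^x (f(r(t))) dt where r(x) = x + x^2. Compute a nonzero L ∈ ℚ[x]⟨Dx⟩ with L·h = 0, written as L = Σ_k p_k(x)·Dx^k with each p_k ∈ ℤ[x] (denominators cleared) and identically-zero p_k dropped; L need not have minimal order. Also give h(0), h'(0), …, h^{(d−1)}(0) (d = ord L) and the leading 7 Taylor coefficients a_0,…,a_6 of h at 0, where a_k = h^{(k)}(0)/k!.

f: a_k = 3, 0, -27/2, 0, 81/8, 0, -243/80, …
Substitute x→r, Dx→(1/r')Dx; clear ⇒ L₀.
∫: right-multiply L₀ by Dx.
L = (9 + 54·x + 108·x^2 + 72·x^3)·Dx - 2·Dx^2 + (1 + 2·x)·Dx^3  (order 3).
h: a_k = 0, 3, 0, -9/2, -27/4, -27/40, 27/4, …
ICs: h(0) = 0, h′(0) = 3, h′′(0) = 0.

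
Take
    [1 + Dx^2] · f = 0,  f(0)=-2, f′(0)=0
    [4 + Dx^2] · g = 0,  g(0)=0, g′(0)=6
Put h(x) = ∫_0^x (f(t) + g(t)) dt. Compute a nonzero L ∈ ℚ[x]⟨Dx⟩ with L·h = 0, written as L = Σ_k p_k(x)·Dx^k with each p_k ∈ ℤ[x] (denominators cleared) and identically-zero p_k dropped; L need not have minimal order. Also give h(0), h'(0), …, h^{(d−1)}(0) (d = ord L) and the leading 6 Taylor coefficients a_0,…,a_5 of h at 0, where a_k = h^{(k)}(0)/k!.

f: a_k = -2, 0, 1, 0, -1/12, 0, …
g: a_k = 0, 6, 0, -4, 0, 4/5, …
Weyl lclm of L_f,L_g ⇒ L₀ (ord ≤ 4).
∫: right-multiply L₀ by Dx.
L = 4·Dx + 5·Dx^3 + Dx^5  (order 5).
h: a_k = 0, -2, 3, 1/3, -1, -1/60, …
ICs: h(0) = 0, h′(0) = -2, h′′(0) = 6, h′′′(0) = 2, h′′′′(0) = -24.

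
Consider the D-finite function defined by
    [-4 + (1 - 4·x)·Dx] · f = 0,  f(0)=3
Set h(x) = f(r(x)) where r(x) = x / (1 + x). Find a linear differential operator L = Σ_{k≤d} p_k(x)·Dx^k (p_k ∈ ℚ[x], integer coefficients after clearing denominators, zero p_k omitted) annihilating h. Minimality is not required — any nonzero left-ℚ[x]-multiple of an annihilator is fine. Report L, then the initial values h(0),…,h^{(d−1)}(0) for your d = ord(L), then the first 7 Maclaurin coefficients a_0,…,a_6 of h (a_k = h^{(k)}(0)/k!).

f: a_k = 3, 12, 48, 192, 768, 3072, 12288, …
h₀=f(r): pull back L_f along r ⇒ L₀.
L = 4 + (-1 + 2·x + 3·x^2)·Dx  (order 1).
h: a_k = 3, 12, 36, 108, 324, 972, 2916, …
ICs: h(0) = 3.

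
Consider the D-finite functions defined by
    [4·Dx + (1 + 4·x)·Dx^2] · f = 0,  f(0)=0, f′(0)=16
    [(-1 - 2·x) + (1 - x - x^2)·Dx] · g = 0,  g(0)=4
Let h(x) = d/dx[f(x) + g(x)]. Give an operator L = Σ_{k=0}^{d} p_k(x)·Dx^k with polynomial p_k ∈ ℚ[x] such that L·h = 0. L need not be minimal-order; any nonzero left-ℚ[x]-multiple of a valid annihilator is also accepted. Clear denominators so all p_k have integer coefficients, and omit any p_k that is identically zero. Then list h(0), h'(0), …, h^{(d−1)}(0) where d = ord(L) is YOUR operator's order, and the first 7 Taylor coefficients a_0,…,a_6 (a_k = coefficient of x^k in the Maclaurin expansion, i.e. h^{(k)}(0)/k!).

f: a_k = 0, 16, -32, 256/3, -256, 4096/5, -8192/3, …
g: a_k = 4, 4, 8, 12, 20, 32, 52, …
Sum ⇒ L₀ = lclm(L_f,L_g) in ℚ(x)⟨Dx⟩.
Derive L from L₀ (diff closure).
L = (-100 - 272·x - 392·x^2 - 144·x^3 - 96·x^4) + (7 - 96·x - 434·x^2 - 540·x^3 - 304·x^4 - 160·x^5)·Dx + (4 + 25·x + 28·x^2 - 46·x^3 - 73·x^4 - 76·x^5 - 32·x^6)·Dx^2  (order 2).
h: a_k = 20, -48, 292, -944, 4256, -16072, 66124, …
ICs: h(0) = 20, h′(0) = -48.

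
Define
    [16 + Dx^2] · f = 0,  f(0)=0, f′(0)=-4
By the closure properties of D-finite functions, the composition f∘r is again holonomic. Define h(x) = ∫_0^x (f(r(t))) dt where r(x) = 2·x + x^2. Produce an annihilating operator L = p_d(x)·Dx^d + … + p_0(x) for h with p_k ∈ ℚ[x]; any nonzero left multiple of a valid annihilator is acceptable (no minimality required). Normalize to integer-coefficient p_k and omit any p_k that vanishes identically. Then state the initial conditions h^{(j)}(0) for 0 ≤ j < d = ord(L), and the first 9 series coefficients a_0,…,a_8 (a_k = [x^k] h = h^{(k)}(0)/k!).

f: a_k = 0, -4, 0, 32/3, 0, -128/15, 0, 1024/315, 0, …
h₀=f(r): pull back L_f along r ⇒ L₀.
Integrate: L := L₀·Dx.
L = (64 + 192·x + 192·x^2 + 64·x^3)·Dx - Dx^2 + (1 + x)·Dx^3  (order 3).
h: a_k = 0, 0, -4, -4/3, 64/3, 128/5, -1568/45, -96, -10496/315, …
ICs: h(0) = 0, h′(0) = 0, h′′(0) = -8.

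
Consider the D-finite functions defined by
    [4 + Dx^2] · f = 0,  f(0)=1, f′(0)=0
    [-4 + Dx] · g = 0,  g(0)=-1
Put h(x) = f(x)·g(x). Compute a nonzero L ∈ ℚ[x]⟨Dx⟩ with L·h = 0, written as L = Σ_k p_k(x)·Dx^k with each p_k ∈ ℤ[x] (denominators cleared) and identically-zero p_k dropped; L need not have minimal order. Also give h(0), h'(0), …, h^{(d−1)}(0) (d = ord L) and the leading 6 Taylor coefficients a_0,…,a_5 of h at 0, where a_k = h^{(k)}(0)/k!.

f: a_k = 1, 0, -2, 0, 2/3, 0, …
g: a_k = -1, -4, -8, -32/3, -32/3, -128/15, …
Product ⇒ symmetric product L₀, ord ≤ 2.
L = 20 - 8·Dx + Dx^2  (order 2).
h: a_k = -1, -4, -6, -8/3, 14/3, 152/15, …
ICs: h(0) = -1, h′(0) = -4.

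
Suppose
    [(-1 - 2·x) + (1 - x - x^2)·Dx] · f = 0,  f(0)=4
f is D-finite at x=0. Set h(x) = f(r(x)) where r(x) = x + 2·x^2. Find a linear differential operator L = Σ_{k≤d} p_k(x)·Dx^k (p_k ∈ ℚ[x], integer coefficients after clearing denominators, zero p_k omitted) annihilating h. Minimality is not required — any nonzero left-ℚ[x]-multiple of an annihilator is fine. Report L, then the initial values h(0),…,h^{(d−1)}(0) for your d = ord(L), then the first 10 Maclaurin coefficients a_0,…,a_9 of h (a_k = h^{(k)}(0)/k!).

L = (1 + 6·x + 12·x^2 + 16·x^3) + (-1 + x + 3·x^2 + 4·x^3 + 4·x^4)·Dx  (order 1).
h: a_k = 4, 4, 16, 44, 124, 336, 948, 2628, 7312, 20332, …
ICs: h(0) = 4.

f: a_k = 4, 4, 8, 12, 20, 32, 52, 84, 136, 220, …
Substitute x→r, Dx→(1/r')Dx; clear ⇒ L₀.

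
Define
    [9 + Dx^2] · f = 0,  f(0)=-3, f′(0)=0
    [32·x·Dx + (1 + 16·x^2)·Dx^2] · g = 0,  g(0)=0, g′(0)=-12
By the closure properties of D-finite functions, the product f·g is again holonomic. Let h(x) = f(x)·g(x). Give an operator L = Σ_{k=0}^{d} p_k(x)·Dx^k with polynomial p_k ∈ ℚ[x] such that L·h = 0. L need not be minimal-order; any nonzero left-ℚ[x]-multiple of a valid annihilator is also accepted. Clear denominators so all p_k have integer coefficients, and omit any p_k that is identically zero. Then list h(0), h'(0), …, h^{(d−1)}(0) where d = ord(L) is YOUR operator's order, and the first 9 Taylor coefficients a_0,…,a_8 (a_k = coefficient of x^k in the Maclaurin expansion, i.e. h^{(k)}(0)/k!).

f: a_k = -3, 0, 27/2, 0, -81/8, 0, 243/80, 0, -2187/4480, …
g: a_k = 0, -12, 0, 64, 0, -3072/5, 0, 49152/7, 0, …
L₀ := L_f ⊗_s L_g (sym. prod.), ord ≤ 4.
L = (16425 + 696384·x^2 + 2778624·x^4 + 11943936·x^6 + 47775744·x^8) + (23616·x + 543744·x^3 + 3981312·x^5 + 21233664·x^7)·Dx + (2050 + 87168·x^2 + 470016·x^4 + 2654208·x^6 + 10616832·x^8)·Dx^2 + (2624·x + 60416·x^3 + 442368·x^5 + 2359296·x^7)·Dx^3 + (25 + 1088·x^2 + 17920·x^4 + 147456·x^6 + 589824·x^8)·Dx^4  (order 4).
h: a_k = 0, 36, 0, -354, 0, 28287/10, 0, -4206159/140, 0, …
ICs: h(0) = 0, h′(0) = 36, h′′(0) = 0, h′′′(0) = -2124.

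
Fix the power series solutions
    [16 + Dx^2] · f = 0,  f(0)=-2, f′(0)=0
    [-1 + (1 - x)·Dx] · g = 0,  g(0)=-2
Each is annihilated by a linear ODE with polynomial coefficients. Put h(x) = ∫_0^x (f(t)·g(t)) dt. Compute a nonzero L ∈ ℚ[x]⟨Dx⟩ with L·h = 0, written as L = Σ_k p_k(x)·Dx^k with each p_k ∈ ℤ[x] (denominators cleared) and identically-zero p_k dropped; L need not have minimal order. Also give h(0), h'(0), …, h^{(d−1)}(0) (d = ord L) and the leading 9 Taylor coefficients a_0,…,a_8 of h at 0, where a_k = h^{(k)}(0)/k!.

L = (-16 + 16·x)·Dx + 2·Dx^2 + (-1 + x)·Dx^3  (order 3).
h: a_k = 0, 4, 2, -28/3, -7, 44/15, 22/9, -52/45, -91/90, …
ICs: h(0) = 0, h′(0) = 4, h′′(0) = 4.

f: a_k = -2, 0, 16, 0, -64/3, 0, 512/45, 0, -1024/315, …
g: a_k = -2, -2, -2, -2, -2, -2, -2, -2, -2, …
Sym-product of L_f,L_g gives L₀ (≤ ord 2).
Integrate: L := L₀·Dx.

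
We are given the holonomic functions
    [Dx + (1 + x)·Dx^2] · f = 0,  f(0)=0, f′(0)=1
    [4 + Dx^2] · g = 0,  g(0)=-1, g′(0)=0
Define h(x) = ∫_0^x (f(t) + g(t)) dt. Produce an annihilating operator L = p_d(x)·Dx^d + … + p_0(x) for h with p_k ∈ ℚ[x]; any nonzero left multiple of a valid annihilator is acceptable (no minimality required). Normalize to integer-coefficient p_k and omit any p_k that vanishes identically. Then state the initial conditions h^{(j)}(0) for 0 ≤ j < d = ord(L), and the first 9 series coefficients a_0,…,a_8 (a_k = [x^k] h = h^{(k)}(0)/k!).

f: a_k = 0, 1, -1/2, 1/3, -1/4, 1/5, -1/6, 1/7, -1/8, …
g: a_k = -1, 0, 2, 0, -2/3, 0, 4/45, 0, -2/315, …
f+g: L₀ = lclm(L_f,L_g), ord ≤ 2+2.
∫: right-multiply L₀ by Dx.
L = (20 + 16·x + 8·x^2)·Dx^2 + (12 + 28·x + 24·x^2 + 8·x^3)·Dx^3 + (5 + 4·x + 2·x^2)·Dx^4 + (3 + 7·x + 6·x^2 + 2·x^3)·Dx^5  (order 5).
h: a_k = 0, -1, 1/2, 1/2, 1/12, -11/60, 1/30, -1/90, 1/56, …
ICs: h(0) = 0, h′(0) = -1, h′′(0) = 1, h′′′(0) = 3, h′′′′(0) = 2.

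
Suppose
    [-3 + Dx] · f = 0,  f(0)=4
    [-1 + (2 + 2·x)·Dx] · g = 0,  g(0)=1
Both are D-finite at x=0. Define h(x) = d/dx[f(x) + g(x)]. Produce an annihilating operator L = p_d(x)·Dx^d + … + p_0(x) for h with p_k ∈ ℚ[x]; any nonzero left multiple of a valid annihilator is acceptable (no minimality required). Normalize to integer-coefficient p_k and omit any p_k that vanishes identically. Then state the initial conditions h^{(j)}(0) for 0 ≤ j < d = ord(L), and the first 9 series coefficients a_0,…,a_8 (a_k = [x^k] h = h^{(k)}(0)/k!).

L = (-27 - 18·x) + (-33 - 72·x - 36·x^2)·Dx + (14 + 26·x + 12·x^2)·Dx^2  (order 2).
h: a_k = 25/2, 143/4, 867/16, 1723/32, 10403/256, 61893/2560, 125571/10240, 731481/143360, 4704201/2293760, …
ICs: h(0) = 25/2, h′(0) = 143/4.

f: a_k = 4, 12, 18, 18, 27/2, 81/10, 81/20, 243/140, 729/1120, …
g: a_k = 1, 1/2, -1/8, 1/16, -5/128, 7/256, -21/1024, 33/2048, -429/32768, …
Weyl lclm of L_f,L_g ⇒ L₀ (ord ≤ 2).
h=h₀': d/dx-closure on L₀ ⇒ L.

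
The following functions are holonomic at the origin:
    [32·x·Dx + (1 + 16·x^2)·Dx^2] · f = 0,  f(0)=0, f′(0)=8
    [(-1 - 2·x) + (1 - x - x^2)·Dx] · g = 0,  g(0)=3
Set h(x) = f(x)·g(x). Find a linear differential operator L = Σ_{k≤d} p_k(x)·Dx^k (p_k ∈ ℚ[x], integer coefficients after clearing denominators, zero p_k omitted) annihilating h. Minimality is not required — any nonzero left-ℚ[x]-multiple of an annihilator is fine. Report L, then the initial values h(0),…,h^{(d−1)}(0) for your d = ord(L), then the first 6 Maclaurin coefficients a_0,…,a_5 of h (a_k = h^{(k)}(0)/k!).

L = (2 + 32·x + 96·x^2) + (2 - 28·x + 64·x^2 + 96·x^3)·Dx + (-1 + x - 15·x^2 + 16·x^3 + 16·x^4)·Dx^2  (order 2).
h: a_k = 0, 24, 24, -80, -56, 5464/5, …
ICs: h(0) = 0, h′(0) = 24.

f: a_k = 0, 8, 0, -128/3, 0, 2048/5, …
g: a_k = 3, 3, 6, 9, 15, 24, …
f·g: L₀ = L_f ⊗_s L_g, ord ≤ 2·1.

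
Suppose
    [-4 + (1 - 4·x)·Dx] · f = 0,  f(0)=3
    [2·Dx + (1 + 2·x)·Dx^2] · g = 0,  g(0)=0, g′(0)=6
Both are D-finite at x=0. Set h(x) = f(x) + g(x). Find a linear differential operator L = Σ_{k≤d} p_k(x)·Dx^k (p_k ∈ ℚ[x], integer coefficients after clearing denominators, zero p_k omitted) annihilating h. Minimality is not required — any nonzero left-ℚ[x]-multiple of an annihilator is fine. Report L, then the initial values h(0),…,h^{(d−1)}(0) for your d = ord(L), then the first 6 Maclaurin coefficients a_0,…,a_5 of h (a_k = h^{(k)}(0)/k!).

f: a_k = 3, 12, 48, 192, 768, 3072, …
g: a_k = 0, 6, -6, 8, -12, 96/5, …
L₀ := lclm(L_f,L_g); ord L₀ ≤ 1+2.
L = (128 + 64·x)·Dx + (44 + 224·x + 128·x^2)·Dx^2 + (-5 + 6·x + 48·x^2 + 32·x^3)·Dx^3  (order 3).
h: a_k = 3, 18, 42, 200, 756, 15456/5, …
ICs: h(0) = 3, h′(0) = 18, h′′(0) = 84.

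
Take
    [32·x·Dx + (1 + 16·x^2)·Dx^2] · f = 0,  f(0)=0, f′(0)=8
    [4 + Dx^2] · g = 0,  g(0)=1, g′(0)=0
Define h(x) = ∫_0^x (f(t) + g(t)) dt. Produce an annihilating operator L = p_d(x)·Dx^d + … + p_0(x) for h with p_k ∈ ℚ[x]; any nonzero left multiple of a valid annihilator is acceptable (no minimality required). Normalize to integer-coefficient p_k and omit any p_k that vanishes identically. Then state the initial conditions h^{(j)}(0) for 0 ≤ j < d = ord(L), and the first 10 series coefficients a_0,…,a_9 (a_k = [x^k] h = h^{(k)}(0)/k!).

L = (-6016·x + 102400·x^3 + 32768·x^5)·Dx^2 + (-28 + 1216·x^2 + 27648·x^4 + 16384·x^6)·Dx^3 + (-1504·x + 25600·x^3 + 8192·x^5)·Dx^4 + (-7 + 304·x^2 + 6912·x^4 + 4096·x^6)·Dx^5  (order 5).
h: a_k = 0, 1, 4, -2/3, -32/3, 2/15, 1024/15, -4/315, -4096/7, 2/2835, …
ICs: h(0) = 0, h′(0) = 1, h′′(0) = 8, h′′′(0) = -4, h′′′′(0) = -256.

f: a_k = 0, 8, 0, -128/3, 0, 2048/5, 0, -32768/7, 0, 524288/9, …
g: a_k = 1, 0, -2, 0, 2/3, 0, -4/45, 0, 2/315, 0, …
f+g: L₀ = lclm(L_f,L_g), ord ≤ 2+2.
∫: right-multiply L₀ by Dx.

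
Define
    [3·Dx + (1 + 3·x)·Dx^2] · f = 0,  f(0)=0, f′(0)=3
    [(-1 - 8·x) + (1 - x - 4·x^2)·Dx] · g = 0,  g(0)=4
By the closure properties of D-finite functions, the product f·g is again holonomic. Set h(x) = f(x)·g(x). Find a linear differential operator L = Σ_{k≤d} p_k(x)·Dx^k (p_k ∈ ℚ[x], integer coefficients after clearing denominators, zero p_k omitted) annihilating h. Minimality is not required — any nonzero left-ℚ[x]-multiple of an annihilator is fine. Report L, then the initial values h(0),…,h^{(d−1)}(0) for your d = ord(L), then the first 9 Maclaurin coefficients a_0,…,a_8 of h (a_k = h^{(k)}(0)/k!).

f: a_k = 0, 3, -9/2, 9, -81/4, 243/5, -243/2, 2187/7, -6561/8, …
g: a_k = 4, 4, 20, 36, 116, 260, 724, 1764, 4660, …
Product ⇒ symmetric product L₀, ord ≤ 2.
L = (11 + 48·x) + (-1 + 25·x + 60·x^2)·Dx + (-1 - 2·x + 7·x^2 + 12·x^3)·Dx^2  (order 2).
h: a_k = 0, 12, -6, 78, -27, 2397/5, -573/5, 21369/7, -48033/70, …
ICs: h(0) = 0, h′(0) = 12.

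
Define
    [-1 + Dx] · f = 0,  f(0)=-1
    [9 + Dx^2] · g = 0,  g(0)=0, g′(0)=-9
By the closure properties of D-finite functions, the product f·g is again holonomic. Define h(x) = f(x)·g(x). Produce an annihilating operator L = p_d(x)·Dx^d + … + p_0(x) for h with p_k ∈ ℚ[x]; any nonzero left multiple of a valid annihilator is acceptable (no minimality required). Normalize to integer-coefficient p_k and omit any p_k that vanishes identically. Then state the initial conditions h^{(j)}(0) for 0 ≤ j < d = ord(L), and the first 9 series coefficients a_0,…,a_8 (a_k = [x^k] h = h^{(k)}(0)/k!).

f: a_k = -1, -1, -1/2, -1/6, -1/24, -1/120, -1/720, -1/5040, -1/40320, …
g: a_k = 0, -9, 0, 27/2, 0, -243/40, 0, 729/560, 0, …
f·g: L₀ = L_f ⊗_s L_g, ord ≤ 1·2.
L = 10 - 2·Dx + Dx^2  (order 2).
h: a_k = 0, 9, 9, -9, -12, -3/10, 39/10, 83/70, -2/5, …
ICs: h(0) = 0, h′(0) = 9.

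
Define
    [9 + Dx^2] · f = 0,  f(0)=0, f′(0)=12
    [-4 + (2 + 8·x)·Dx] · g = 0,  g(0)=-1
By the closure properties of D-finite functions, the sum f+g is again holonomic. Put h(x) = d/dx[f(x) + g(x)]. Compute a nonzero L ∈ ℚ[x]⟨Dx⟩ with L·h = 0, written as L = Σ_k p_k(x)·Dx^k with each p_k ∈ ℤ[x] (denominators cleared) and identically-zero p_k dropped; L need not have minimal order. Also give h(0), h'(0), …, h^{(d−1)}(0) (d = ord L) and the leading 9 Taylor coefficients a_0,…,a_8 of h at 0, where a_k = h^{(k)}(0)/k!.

f: a_k = 0, 12, 0, -18, 0, 81/10, 0, -243/140, 0, …
g: a_k = -1, -2, 2, -4, 10, -28, 84, -264, 858, …
f+g: L₀ = lclm(L_f,L_g), ord ≤ 2+1.
Differentiate: ansatz ord ≤ ord L₀ ⇒ L.
L = (-414 - 432·x - 864·x^2) + (-63 - 468·x - 1296·x^2 - 1728·x^3)·Dx + (-46 - 48·x - 96·x^2)·Dx^2 + (-7 - 52·x - 144·x^2 - 192·x^3)·Dx^3  (order 3).
h: a_k = 10, 4, -66, 40, -199/2, 504, -37203/20, 6864, -28826613/1120, …
ICs: h(0) = 10, h′(0) = 4, h′′(0) = -132.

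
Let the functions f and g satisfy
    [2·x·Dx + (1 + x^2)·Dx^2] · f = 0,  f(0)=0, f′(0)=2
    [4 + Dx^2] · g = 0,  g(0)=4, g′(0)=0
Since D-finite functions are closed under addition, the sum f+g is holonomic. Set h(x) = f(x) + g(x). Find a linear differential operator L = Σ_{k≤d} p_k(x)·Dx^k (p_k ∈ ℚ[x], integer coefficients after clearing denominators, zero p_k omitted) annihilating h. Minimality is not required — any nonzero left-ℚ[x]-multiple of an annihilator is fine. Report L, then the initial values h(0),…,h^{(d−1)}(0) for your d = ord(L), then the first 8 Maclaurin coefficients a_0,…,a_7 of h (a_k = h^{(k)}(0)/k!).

L = (-32·x + 80·x^3 + 16·x^5)·Dx + (4 + 32·x^2 + 36·x^4 + 8·x^6)·Dx^2 + (-8·x + 20·x^3 + 4·x^5)·Dx^3 + (1 + 8·x^2 + 9·x^4 + 2·x^6)·Dx^4  (order 4).
h: a_k = 4, 2, -8, -2/3, 8/3, 2/5, -16/45, -2/7, …
ICs: h(0) = 4, h′(0) = 2, h′′(0) = -16, h′′′(0) = -4.

f: a_k = 0, 2, 0, -2/3, 0, 2/5, 0, -2/7, …
g: a_k = 4, 0, -8, 0, 8/3, 0, -16/45, 0, …
L₀ := lclm(L_f,L_g); ord L₀ ≤ 2+2.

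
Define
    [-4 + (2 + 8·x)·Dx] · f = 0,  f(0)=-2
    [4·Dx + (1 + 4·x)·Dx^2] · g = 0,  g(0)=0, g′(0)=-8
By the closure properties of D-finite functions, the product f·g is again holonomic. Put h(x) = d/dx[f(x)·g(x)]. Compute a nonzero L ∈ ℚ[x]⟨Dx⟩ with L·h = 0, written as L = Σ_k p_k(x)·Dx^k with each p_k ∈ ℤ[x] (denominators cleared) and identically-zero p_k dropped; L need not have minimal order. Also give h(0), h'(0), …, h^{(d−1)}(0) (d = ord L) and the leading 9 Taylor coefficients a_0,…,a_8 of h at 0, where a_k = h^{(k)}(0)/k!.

f: a_k = -2, -4, 4, -8, 20, -56, 168, -528, 1716, …
g: a_k = 0, -8, 16, -128/3, 128, -2048/5, 4096/3, -32768/7, 16384, …
Sym-product of L_f,L_g gives L₀ (≤ ord 2).
h=h₀': d/dx-closure on L₀ ⇒ L.
L = 4 + (8 + 32·x)·Dx + (1 + 8·x + 16·x^2)·Dx^2  (order 2).
h: a_k = 16, 0, -32, 512/3, -2272/3, 15872/5, -194752/15, 5507072/105, -1472864/7, …
ICs: h(0) = 16, h′(0) = 0.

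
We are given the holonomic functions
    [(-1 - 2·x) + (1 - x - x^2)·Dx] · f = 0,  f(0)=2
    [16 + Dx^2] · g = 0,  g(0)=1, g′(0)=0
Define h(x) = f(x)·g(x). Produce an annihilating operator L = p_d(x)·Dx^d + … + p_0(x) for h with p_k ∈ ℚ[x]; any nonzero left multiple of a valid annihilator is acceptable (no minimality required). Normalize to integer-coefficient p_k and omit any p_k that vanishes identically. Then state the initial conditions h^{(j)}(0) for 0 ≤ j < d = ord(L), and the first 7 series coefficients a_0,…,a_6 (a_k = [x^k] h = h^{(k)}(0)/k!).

f: a_k = 2, 2, 4, 6, 10, 16, 26, …
g: a_k = 1, 0, -8, 0, 32/3, 0, -256/45, …
f·g: L₀ = L_f ⊗_s L_g, ord ≤ 1·2.
L = (-14 + 16·x + 16·x^2) + (2 + 4·x)·Dx + (-1 + x + x^2)·Dx^2  (order 2).
h: a_k = 2, 2, -12, -10, -2/3, -32/3, -1022/45, …
ICs: h(0) = 2, h′(0) = 2.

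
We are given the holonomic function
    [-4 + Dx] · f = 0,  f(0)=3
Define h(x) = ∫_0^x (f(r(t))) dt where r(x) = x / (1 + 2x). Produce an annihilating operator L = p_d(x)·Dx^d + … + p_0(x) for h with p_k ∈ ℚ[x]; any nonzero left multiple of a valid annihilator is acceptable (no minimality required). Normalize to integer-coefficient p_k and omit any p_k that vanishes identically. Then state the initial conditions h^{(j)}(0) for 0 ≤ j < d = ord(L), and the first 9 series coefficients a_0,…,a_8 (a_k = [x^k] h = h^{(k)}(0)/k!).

f: a_k = 3, 12, 24, 32, 32, 128/5, 256/15, 1024/105, 512/105, …
h₀=f(r): pull back L_f along r ⇒ L₀.
h=∫₀ˣh₀: take L = L₀·Dx.
L = -4·Dx + (1 + 4·x + 4·x^2)·Dx^2  (order 2).
h: a_k = 0, 3, 6, 0, -4, 32/5, -32/5, 256/105, 160/21, …
ICs: h(0) = 0, h′(0) = 3.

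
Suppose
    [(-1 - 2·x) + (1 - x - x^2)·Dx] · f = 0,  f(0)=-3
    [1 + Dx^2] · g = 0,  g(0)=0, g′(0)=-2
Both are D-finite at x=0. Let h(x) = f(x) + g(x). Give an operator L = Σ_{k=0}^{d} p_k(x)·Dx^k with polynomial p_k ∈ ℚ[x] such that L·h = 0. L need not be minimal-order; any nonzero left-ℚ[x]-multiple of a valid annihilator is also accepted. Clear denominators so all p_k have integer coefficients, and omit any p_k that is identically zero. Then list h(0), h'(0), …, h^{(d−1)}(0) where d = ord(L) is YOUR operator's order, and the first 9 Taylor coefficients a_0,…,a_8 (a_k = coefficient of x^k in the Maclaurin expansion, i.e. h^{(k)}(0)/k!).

L = (19 + 48·x + 31·x^2 + 24·x^3 + 5·x^4 + 2·x^5) + (-5 + x + 4·x^2 + 7·x^3 + 6·x^4 + 3·x^5 + x^6)·Dx + (19 + 48·x + 31·x^2 + 24·x^3 + 5·x^4 + 2·x^5)·Dx^2 + (-5 + x + 4·x^2 + 7·x^3 + 6·x^4 + 3·x^5 + x^6)·Dx^3  (order 3).
h: a_k = -3, -5, -6, -26/3, -15, -1441/60, -39, -158759/2520, -102, …
ICs: h(0) = -3, h′(0) = -5, h′′(0) = -12.

f: a_k = -3, -3, -6, -9, -15, -24, -39, -63, -102, …
g: a_k = 0, -2, 0, 1/3, 0, -1/60, 0, 1/2520, 0, …
h₀=f+g: left-lcm gives L₀, ord ≤ 3.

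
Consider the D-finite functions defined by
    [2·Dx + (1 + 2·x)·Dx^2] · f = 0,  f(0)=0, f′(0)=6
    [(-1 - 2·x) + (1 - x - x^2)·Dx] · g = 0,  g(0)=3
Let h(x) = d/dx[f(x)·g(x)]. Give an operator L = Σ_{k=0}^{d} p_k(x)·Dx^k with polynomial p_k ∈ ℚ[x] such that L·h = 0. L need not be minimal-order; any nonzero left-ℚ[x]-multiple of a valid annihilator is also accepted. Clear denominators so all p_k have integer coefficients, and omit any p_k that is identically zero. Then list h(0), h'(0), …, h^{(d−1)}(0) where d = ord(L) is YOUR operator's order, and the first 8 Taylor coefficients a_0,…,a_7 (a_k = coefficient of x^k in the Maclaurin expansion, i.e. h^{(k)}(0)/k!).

L = (14 + 36·x + 36·x^2) + (1 + 16·x + 42·x^2 + 28·x^3)·Dx + (-1 - 3·x + x^2 + 8·x^3 + 4·x^4)·Dx^2  (order 2).
h: a_k = 18, 0, 126, 24, 528, 468/5, 10002/5, 3744/35, …
ICs: h(0) = 18, h′(0) = 0.

f: a_k = 0, 6, -6, 8, -12, 96/5, -32, 384/7, …
g: a_k = 3, 3, 6, 9, 15, 24, 39, 63, …
Product ⇒ symmetric product L₀, ord ≤ 2.
h₀' ⇒ L via d/dx closure of L₀.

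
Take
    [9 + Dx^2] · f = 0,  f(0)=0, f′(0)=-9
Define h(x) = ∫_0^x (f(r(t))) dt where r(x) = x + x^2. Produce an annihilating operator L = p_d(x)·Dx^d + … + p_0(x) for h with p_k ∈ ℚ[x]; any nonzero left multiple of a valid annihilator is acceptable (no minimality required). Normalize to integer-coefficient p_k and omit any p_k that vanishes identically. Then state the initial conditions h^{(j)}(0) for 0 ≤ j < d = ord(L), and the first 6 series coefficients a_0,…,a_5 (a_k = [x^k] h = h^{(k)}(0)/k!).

f: a_k = 0, -9, 0, 27/2, 0, -243/40, …
h₀=f(r): pull back L_f along r ⇒ L₀.
Integrate: L := L₀·Dx.
L = (9 + 54·x + 108·x^2 + 72·x^3)·Dx - 2·Dx^2 + (1 + 2·x)·Dx^3  (order 3).
h: a_k = 0, 0, -9/2, -3, 27/8, 81/10, …
ICs: h(0) = 0, h′(0) = 0, h′′(0) = -9.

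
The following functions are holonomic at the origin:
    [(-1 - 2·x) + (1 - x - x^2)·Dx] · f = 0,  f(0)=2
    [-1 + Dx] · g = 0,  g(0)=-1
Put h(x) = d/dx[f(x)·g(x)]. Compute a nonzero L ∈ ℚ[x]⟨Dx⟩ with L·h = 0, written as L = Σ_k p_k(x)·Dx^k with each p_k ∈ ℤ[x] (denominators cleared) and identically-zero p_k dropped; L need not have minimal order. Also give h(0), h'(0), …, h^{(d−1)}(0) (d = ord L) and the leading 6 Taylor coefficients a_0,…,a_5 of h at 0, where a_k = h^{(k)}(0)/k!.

f: a_k = 2, 2, 4, 6, 10, 16, …
g: a_k = -1, -1, -1/2, -1/6, -1/24, -1/120, …
f·g: L₀ = L_f ⊗_s L_g, ord ≤ 1·1.
Differentiate: ansatz ord ≤ ord L₀ ⇒ L.
L = (7 + 6·x - x^2 - 2·x^3 + x^4) + (-2 + x + 4·x^2 - x^4)·Dx  (order 1).
h: a_k = -4, -14, -34, -221/3, -893/6, -17347/60, …
ICs: h(0) = -4.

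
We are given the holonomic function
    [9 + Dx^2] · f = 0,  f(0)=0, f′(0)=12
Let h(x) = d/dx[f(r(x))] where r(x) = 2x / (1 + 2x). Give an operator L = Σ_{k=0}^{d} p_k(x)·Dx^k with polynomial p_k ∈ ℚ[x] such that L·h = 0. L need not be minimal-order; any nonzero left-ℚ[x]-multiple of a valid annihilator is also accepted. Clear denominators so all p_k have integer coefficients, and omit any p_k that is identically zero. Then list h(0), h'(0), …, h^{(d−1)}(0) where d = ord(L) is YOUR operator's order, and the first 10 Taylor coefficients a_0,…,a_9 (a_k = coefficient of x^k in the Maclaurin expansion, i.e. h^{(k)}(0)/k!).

L = (60 + 96·x + 96·x^2) + (12 + 72·x + 144·x^2 + 96·x^3)·Dx + (1 + 8·x + 24·x^2 + 32·x^3 + 16·x^4)·Dx^2  (order 2).
h: a_k = 24, -96, -144, 2688, -14064, 48960, -619296/5, 969216/5, 4292784/35, -17257152/7, …
ICs: h(0) = 24, h′(0) = -96.

f: a_k = 0, 12, 0, -18, 0, 81/10, 0, -243/140, 0, 243/1120, …
L₀ from L_f via x↦r, Dx↦r'^{-1}Dx.
h=h₀': d/dx-closure on L₀ ⇒ L.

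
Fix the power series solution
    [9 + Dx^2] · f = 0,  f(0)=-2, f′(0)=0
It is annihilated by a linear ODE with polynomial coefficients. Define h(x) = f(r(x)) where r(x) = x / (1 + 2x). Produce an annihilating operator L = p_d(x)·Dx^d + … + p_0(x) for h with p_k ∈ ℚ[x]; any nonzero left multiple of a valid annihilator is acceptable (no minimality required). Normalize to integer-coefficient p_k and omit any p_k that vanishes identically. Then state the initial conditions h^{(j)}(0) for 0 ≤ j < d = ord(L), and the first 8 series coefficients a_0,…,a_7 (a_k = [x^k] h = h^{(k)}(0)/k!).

f: a_k = -2, 0, 9, 0, -27/4, 0, 81/40, 0, …
Change of var in L_f (x↦r) gives L₀.
L = 9 + (4 + 24·x + 48·x^2 + 32·x^3)·Dx + (1 + 8·x + 24·x^2 + 32·x^3 + 16·x^4)·Dx^2  (order 2).
h: a_k = -2, 0, 9, -36, 405/4, -234, 18081/40, -6723/10, …
ICs: h(0) = -2, h′(0) = 0.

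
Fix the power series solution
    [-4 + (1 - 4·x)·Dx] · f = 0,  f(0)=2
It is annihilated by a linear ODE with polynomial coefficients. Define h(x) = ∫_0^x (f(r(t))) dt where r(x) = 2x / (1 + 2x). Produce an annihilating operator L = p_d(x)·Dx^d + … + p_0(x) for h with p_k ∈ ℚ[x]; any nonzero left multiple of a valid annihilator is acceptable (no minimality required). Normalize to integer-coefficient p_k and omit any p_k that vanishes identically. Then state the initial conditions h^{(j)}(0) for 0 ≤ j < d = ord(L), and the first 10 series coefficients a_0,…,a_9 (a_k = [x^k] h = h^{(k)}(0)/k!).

f: a_k = 2, 8, 32, 128, 512, 2048, 8192, 32768, 131072, 524288, …
Change of var in L_f (x↦r) gives L₀.
h=∫₀ˣh₀: take L = L₀·Dx.
L = 8·Dx + (-1 + 4·x + 12·x^2)·Dx^2  (order 2).
h: a_k = 0, 2, 8, 32, 144, 3456/5, 3456, 124416/7, 93312, 497664, …
ICs: h(0) = 0, h′(0) = 2.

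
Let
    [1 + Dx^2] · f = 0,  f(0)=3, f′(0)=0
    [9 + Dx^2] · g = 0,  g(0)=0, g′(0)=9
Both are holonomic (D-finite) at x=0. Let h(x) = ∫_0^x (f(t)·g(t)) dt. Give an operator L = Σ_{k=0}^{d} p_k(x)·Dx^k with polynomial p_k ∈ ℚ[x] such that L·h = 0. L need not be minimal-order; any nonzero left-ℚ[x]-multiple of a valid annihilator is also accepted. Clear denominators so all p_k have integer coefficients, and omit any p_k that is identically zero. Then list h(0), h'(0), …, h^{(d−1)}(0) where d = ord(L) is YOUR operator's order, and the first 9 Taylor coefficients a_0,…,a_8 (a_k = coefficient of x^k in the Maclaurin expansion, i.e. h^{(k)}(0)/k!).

f: a_k = 3, 0, -3/2, 0, 1/8, 0, -1/240, 0, 1/13440, …
g: a_k = 0, 9, 0, -27/2, 0, 243/40, 0, -729/560, 0, …
Product ⇒ symmetric product L₀, ord ≤ 4.
h=∫h₀ ⇒ L = L₀·Dx.
L = 64·Dx + 20·Dx^3 + Dx^5  (order 5).
h: a_k = 0, 0, 27/2, 0, -27/2, 0, 33/5, 0, -129/70, …
ICs: h(0) = 0, h′(0) = 0, h′′(0) = 27, h′′′(0) = 0, h′′′′(0) = -324.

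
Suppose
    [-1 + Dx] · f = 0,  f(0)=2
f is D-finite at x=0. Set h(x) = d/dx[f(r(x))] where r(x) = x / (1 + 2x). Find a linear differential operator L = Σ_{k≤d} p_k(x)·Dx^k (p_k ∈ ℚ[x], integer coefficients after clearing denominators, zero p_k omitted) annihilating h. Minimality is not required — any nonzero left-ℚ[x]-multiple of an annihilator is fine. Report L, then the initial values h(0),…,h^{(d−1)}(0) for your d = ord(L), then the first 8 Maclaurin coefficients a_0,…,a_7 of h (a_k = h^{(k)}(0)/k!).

L = (-3 - 8·x) + (-1 - 4·x - 4·x^2)·Dx  (order 1).
h: a_k = 2, -6, 13, -71/3, 147/4, -2699/60, 9157/360, 68731/840, …
ICs: h(0) = 2.

f: a_k = 2, 2, 1, 1/3, 1/12, 1/60, 1/360, 1/2520, …
Substitute x→r, Dx→(1/r')Dx; clear ⇒ L₀.
h=h₀': d/dx-closure on L₀ ⇒ L.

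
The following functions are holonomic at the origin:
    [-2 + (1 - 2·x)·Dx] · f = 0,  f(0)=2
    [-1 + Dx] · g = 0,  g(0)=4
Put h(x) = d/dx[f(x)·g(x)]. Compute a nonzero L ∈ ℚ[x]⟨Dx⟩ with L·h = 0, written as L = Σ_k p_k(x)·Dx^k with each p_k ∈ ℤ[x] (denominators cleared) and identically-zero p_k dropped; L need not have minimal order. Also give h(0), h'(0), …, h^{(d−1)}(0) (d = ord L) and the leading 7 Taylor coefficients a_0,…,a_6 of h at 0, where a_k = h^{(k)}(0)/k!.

f: a_k = 2, 4, 8, 16, 32, 64, 128, …
g: a_k = 4, 4, 2, 2/3, 1/6, 1/30, 1/180, …
Sym-product of L_f,L_g gives L₀ (≤ ord 1).
h₀' ⇒ L via d/dx closure of L₀.
L = (13 - 12·x + 4·x^2) + (-3 + 8·x - 4·x^2)·Dx  (order 1).
h: a_k = 24, 104, 316, 844, 6331/3, 75973/15, 354541/30, …
ICs: h(0) = 24.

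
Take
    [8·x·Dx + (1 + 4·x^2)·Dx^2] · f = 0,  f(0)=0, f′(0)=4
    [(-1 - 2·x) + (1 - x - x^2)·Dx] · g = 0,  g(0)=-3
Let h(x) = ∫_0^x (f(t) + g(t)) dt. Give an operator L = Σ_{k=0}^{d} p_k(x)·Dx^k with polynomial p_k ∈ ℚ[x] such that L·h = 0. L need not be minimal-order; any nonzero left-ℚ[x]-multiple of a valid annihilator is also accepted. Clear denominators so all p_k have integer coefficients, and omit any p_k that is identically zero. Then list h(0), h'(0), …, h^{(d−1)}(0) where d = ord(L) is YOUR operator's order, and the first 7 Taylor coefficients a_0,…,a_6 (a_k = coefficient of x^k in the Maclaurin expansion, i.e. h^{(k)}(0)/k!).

L = (16 - 64·x - 400·x^2 - 576·x^3 - 696·x^4 - 96·x^6)·Dx^2 + (-13 - 24·x - 22·x^2 - 204·x^3 - 548·x^4 - 488·x^5 - 48·x^6 - 96·x^7)·Dx^3 + (2 + 5·x + 14·x^2 - 2·x^3 + 13·x^4 - 92·x^5 - 48·x^6 - 16·x^7 - 16·x^8)·Dx^4  (order 4).
h: a_k = 0, -3, 1/2, -2, -43/12, -3, -28/15, …
ICs: h(0) = 0, h′(0) = -3, h′′(0) = 1, h′′′(0) = -12.

f: a_k = 0, 4, 0, -16/3, 0, 64/5, 0, …
g: a_k = -3, -3, -6, -9, -15, -24, -39, …
h₀=f+g: left-lcm gives L₀, ord ≤ 3.
h=∫₀ˣh₀: take L = L₀·Dx.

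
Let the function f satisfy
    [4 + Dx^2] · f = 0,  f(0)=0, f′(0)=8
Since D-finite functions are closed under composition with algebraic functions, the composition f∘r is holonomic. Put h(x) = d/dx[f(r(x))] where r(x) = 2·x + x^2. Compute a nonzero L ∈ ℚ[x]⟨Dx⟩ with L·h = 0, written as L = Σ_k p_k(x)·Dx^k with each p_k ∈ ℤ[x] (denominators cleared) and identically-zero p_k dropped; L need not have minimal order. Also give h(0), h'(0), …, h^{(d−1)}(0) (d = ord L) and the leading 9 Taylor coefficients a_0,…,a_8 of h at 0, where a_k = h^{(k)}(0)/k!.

f: a_k = 0, 8, 0, -16/3, 0, 16/15, 0, -32/315, 0, …
Substitute x→r, Dx→(1/r')Dx; clear ⇒ L₀.
h=h₀': d/dx-closure on L₀ ⇒ L.
L = (19 + 64·x + 96·x^2 + 64·x^3 + 16·x^4) + (-3 - 3·x)·Dx + (1 + 2·x + x^2)·Dx^2  (order 2).
h: a_k = 16, 16, -128, -256, 32/3, 480, 22784/45, -1024/45, -155104/315, …
ICs: h(0) = 16, h′(0) = 16.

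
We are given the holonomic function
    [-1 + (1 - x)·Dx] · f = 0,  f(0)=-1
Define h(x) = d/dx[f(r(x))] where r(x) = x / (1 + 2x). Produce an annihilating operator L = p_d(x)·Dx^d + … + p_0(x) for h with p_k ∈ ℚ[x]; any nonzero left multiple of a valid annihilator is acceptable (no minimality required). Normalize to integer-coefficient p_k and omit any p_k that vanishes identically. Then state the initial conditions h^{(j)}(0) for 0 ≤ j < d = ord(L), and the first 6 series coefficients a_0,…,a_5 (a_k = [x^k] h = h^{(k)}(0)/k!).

L = -4 + (-2 - 2·x)·Dx  (order 1).
h: a_k = -1, 2, -3, 4, -5, 6, …
ICs: h(0) = -1.

f: a_k = -1, -1, -1, -1, -1, -1, …
Change of var in L_f (x↦r) gives L₀.
h₀' ⇒ L via d/dx closure of L₀.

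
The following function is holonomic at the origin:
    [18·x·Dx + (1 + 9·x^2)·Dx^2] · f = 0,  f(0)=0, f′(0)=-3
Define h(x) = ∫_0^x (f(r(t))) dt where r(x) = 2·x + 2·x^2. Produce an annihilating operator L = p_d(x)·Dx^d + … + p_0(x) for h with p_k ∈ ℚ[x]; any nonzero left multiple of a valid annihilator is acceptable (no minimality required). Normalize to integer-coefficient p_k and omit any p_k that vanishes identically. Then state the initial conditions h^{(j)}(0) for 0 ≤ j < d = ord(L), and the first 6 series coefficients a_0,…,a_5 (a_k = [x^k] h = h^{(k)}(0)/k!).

L = (-2 + 72·x + 288·x^2 + 432·x^3 + 216·x^4)·Dx^2 + (1 + 2·x + 36·x^2 + 144·x^3 + 180·x^4 + 72·x^5)·Dx^3  (order 3).
h: a_k = 0, 0, -3, -2, 18, 216/5, …
ICs: h(0) = 0, h′(0) = 0, h′′(0) = -6.

f: a_k = 0, -3, 0, 9, 0, -243/5, …
Change of var in L_f (x↦r) gives L₀.
Integrate: L := L₀·Dx.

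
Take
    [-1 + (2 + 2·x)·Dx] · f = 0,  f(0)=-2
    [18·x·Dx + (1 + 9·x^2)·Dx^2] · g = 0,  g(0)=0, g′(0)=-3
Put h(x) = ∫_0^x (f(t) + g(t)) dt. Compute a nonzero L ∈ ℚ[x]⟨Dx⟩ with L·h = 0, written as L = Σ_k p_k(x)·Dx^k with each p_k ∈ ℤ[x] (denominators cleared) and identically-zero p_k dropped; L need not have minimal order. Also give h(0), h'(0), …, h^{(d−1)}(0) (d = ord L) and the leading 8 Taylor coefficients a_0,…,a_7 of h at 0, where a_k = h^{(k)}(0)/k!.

L = (-36 - 90·x + 972·x^2 + 486·x^3)·Dx^2 + (-75 - 144·x + 1818·x^2 + 3888·x^3 + 1701·x^4)·Dx^3 + (-2 + 70·x + 108·x^2 + 684·x^3 + 1134·x^4 + 486·x^5)·Dx^4  (order 4).
h: a_k = 0, -2, -2, 1/12, 71/32, 1/64, -31139/3840, 3/512, …
ICs: h(0) = 0, h′(0) = -2, h′′(0) = -4, h′′′(0) = 1/2.

f: a_k = -2, -1, 1/4, -1/8, 5/64, -7/128, 21/512, -33/1024, …
g: a_k = 0, -3, 0, 9, 0, -243/5, 0, 2187/7, …
L₀ := lclm(L_f,L_g); ord L₀ ≤ 1+2.
h=∫₀ˣh₀: take L = L₀·Dx.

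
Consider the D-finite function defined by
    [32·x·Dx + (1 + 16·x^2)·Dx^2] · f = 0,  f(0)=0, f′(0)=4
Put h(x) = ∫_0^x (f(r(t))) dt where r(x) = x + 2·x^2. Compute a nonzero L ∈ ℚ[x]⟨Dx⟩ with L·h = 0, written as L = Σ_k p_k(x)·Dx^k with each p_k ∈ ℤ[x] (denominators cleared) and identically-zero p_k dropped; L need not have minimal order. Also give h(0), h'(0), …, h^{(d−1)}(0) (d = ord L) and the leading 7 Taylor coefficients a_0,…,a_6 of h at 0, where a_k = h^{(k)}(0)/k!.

f: a_k = 0, 4, 0, -64/3, 0, 1024/5, 0, …
Change of var in L_f (x↦r) gives L₀.
h=∫h₀ ⇒ L = L₀·Dx.
L = (-4 + 32·x + 256·x^2 + 768·x^3 + 768·x^4)·Dx^2 + (1 + 4·x + 16·x^2 + 128·x^3 + 320·x^4 + 256·x^5)·Dx^3  (order 3).
h: a_k = 0, 0, 2, 8/3, -16/3, -128/5, -128/15, …
ICs: h(0) = 0, h′(0) = 0, h′′(0) = 4.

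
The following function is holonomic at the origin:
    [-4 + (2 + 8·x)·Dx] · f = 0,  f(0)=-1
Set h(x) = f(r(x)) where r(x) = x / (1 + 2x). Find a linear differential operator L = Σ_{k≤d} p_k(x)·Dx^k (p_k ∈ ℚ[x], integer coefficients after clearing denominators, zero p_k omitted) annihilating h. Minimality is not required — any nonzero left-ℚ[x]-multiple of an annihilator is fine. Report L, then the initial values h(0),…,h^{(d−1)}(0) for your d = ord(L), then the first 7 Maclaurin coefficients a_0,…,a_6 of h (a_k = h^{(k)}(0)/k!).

f: a_k = -1, -2, 2, -4, 10, -28, 84, …
f∘r: x↦r, Dx↦Dx/r' in L_f ⇒ L₀.
L = -2 + (1 + 8·x + 12·x^2)·Dx  (order 1).
h: a_k = -1, -2, 6, -20, 74, -300, 1308, …
ICs: h(0) = -1.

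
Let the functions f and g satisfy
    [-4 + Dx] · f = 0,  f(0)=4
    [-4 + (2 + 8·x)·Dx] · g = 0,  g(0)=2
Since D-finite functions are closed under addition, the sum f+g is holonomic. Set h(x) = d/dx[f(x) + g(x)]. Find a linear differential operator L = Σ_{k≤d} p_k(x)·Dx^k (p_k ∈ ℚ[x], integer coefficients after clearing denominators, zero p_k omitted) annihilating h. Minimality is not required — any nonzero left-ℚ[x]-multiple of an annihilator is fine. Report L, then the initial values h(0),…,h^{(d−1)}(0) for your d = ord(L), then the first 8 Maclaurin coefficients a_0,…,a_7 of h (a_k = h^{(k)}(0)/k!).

f: a_k = 4, 16, 32, 128/3, 128/3, 512/15, 1024/45, 4096/315, …
g: a_k = 2, 4, -4, 8, -20, 56, -168, 528, …
f+g: L₀ = lclm(L_f,L_g), ord ≤ 1+1.
h₀' ⇒ L via d/dx closure of L₀.
L = (-40 - 64·x) + (-2 - 64·x - 128·x^2)·Dx + (3 + 20·x + 32·x^2)·Dx^2  (order 2).
h: a_k = 20, 56, 152, 272/3, 1352/3, -13072/15, 170416/45, -4307936/315, …
ICs: h(0) = 20, h′(0) = 56.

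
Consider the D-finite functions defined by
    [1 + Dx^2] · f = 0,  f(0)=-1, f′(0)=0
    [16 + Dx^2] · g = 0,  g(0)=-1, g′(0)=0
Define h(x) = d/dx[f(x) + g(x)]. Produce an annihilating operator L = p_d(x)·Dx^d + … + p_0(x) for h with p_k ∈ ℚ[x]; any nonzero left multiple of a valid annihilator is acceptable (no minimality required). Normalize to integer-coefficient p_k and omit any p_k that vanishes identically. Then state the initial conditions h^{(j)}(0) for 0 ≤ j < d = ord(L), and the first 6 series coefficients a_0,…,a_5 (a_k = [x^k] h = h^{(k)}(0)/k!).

L = 16 + 17·Dx^2 + Dx^4  (order 4).
h: a_k = 0, 17, 0, -257/6, 0, 4097/120, …
ICs: h(0) = 0, h′(0) = 17, h′′(0) = 0, h′′′(0) = -257.

f: a_k = -1, 0, 1/2, 0, -1/24, 0, …
g: a_k = -1, 0, 8, 0, -32/3, 0, …
h₀=f+g: left-lcm gives L₀, ord ≤ 4.
h₀' ⇒ L via d/dx closure of L₀.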